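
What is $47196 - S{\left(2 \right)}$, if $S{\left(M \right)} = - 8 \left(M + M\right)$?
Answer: $47228$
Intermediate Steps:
$S{\left(M \right)} = - 16 M$ ($S{\left(M \right)} = - 8 \cdot 2 M = - 16 M$)
$47196 - S{\left(2 \right)} = 47196 - \left(-16\right) 2 = 47196 - -32 = 47196 + 32 = 47228$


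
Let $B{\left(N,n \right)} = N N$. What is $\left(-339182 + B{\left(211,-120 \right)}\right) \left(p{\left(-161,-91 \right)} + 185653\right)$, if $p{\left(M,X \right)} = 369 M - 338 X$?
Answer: $-46262366322$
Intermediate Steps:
$p{\left(M,X \right)} = - 338 X + 369 M$
$B{\left(N,n \right)} = N^{2}$
$\left(-339182 + B{\left(211,-120 \right)}\right) \left(p{\left(-161,-91 \right)} + 185653\right) = \left(-339182 + 211^{2}\right) \left(\left(\left(-338\right) \left(-91\right) + 369 \left(-161\right)\right) + 185653\right) = \left(-339182 + 44521\right) \left(\left(30758 - 59409\right) + 185653\right) = - 294661 \left(-28651 + 185653\right) = \left(-294661\right) 157002 = -46262366322$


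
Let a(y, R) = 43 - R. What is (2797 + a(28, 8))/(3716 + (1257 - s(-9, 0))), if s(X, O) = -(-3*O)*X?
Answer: 2832/4973 ≈ 0.56948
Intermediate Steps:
s(X, O) = 3*O*X (s(X, O) = -(-3)*O*X = 3*O*X)
(2797 + a(28, 8))/(3716 + (1257 - s(-9, 0))) = (2797 + (43 - 1*8))/(3716 + (1257 - 3*0*(-9))) = (2797 + (43 - 8))/(3716 + (1257 - 1*0)) = (2797 + 35)/(3716 + (1257 + 0)) = 2832/(3716 + 1257) = 2832/4973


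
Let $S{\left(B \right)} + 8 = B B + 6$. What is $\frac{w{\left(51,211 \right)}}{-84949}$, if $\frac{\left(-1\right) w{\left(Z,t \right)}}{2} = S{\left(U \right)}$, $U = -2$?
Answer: $\frac{4}{84949} \approx 4.7087 \cdot 10^{-5}$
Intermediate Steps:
$S{\left(B \right)} = -2 + B^{2}$ ($S{\left(B \right)} = -8 + \left(B B + 6\right) = -8 + \left(B^{2} + 6\right) = -8 + \left(6 + B^{2}\right) = -2 + B^{2}$)
$w{\left(Z,t \right)} = -4$ ($w{\left(Z,t \right)} = - 2 \left(-2 + \left(-2\right)^{2}\right) = - 2 \left(-2 + 4\right) = \left(-2\right) 2 = -4$)
$\frac{w{\left(51,211 \right)}}{-84949} = - \frac{4}{-84949} = \left(-4\right) \left(- \frac{1}{84949}\right) = \frac{4}{84949}$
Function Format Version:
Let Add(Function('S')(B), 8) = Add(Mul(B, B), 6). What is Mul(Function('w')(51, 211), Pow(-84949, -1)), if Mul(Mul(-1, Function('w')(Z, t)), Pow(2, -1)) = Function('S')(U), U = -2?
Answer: Rational(4, 84949) ≈ 4.7087e-5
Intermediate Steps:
Function('S')(B) = Add(-2, Pow(B, 2)) (Function('S')(B) = Add(-8, Add(Mul(B, B), 6)) = Add(-8, Add(Pow(B, 2), 6)) = Add(-8, Add(6, Pow(B, 2))) = Add(-2, Pow(B, 2)))
Function('w')(Z, t) = -4 (Function('w')(Z, t) = Mul(-2, Add(-2, Pow(-2, 2))) = Mul(-2, Add(-2, 4)) = Mul(-2, 2) = -4)
Mul(Function('w')(51, 211), Pow(-84949, -1)) = Mul(-4, Pow(-84949, -1)) = Mul(-4, Rational(-1, 84949)) = Rational(4, 84949)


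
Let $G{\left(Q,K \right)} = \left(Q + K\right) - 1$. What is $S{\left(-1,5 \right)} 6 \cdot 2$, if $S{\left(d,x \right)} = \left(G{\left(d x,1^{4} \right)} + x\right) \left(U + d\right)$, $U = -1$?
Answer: $0$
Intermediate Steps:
$G{\left(Q,K \right)} = -1 + K + Q$ ($G{\left(Q,K \right)} = \left(K + Q\right) - 1 = -1 + K + Q$)
$S{\left(d,x \right)} = \left(-1 + d\right) \left(x + d x\right)$ ($S{\left(d,x \right)} = \left(\left(-1 + 1^{4} + d x\right) + x\right) \left(-1 + d\right) = \left(\left(-1 + 1 + d x\right) + x\right) \left(-1 + d\right) = \left(d x + x\right) \left(-1 + d\right) = \left(x + d x\right) \left(-1 + d\right) = \left(-1 + d\right) \left(x + d x\right)$)
$S{\left(-1,5 \right)} 6 \cdot 2 = 5 \left(-1 + \left(-1\right)^{2}\right) 6 \cdot 2 = 5 \left(-1 + 1\right) 6 \cdot 2 = 5 \cdot 0 \cdot 6 \cdot 2 = 0 \cdot 6 \cdot 2 = 0 \cdot 2 = 0$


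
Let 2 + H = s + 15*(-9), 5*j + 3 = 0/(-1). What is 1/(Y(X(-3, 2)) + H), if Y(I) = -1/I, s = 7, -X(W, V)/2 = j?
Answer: -6/785 ≈ -0.0076433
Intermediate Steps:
j = -⅗ (j = -⅗ + (0/(-1))/5 = -⅗ + (0*(-1))/5 = -⅗ + (⅕)*0 = -⅗ + 0 = -⅗ ≈ -0.60000)
X(W, V) = 6/5 (X(W, V) = -2*(-⅗) = 6/5)
H = -130 (H = -2 + (7 + 15*(-9)) = -2 + (7 - 135) = -2 - 128 = -130)
1/(Y(X(-3, 2)) + H) = 1/(-1/6/5 - 130) = 1/(-1*⅚ - 130) = 1/(-⅚ - 130) = 1/(-785/6) = -6/785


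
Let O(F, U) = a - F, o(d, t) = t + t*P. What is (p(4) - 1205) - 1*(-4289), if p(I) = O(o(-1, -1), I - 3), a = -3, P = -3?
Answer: 3079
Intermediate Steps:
o(d, t) = -2*t (o(d, t) = t + t*(-3) = t - 3*t = -2*t)
O(F, U) = -3 - F
p(I) = -5 (p(I) = -3 - (-2)*(-1) = -3 - 1*2 = -3 - 2 = -5)
(p(4) - 1205) - 1*(-4289) = (-5 - 1205) - 1*(-4289) = -1210 + 4289 = 3079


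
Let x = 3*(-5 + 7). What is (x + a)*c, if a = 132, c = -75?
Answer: -10350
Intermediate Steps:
x = 6 (x = 3*2 = 6)
(x + a)*c = (6 + 132)*(-75) = 138*(-75) = -10350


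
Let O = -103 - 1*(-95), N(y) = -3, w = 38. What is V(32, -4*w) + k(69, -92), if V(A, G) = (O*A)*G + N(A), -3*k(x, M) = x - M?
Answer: 116566/3 ≈ 38855.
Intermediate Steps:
k(x, M) = -x/3 + M/3 (k(x, M) = -(x - M)/3 = -x/3 + M/3)
O = -8 (O = -103 + 95 = -8)
V(A, G) = -3 - 8*A*G (V(A, G) = (-8*A)*G - 3 = -8*A*G - 3 = -3 - 8*A*G)
V(32, -4*w) + k(69, -92) = (-3 - 8*32*(-4*38)) + (-⅓*69 + (⅓)*(-92)) = (-3 - 8*32*(-152)) + (-23 - 92/3) = (-3 + 38912) - 161/3 = 38909 - 161/3 = 116566/3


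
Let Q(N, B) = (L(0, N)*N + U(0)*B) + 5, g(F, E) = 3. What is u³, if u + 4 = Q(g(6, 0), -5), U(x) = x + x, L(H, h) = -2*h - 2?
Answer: -12167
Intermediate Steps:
L(H, h) = -2 - 2*h
U(x) = 2*x
Q(N, B) = 5 + N*(-2 - 2*N) (Q(N, B) = ((-2 - 2*N)*N + (2*0)*B) + 5 = (N*(-2 - 2*N) + 0*B) + 5 = (N*(-2 - 2*N) + 0) + 5 = N*(-2 - 2*N) + 5 = 5 + N*(-2 - 2*N))
u = -23 (u = -4 + (5 - 2*3*(1 + 3)) = -4 + (5 - 2*3*4) = -4 + (5 - 24) = -4 - 19 = -23)
u³ = (-23)³ = -12167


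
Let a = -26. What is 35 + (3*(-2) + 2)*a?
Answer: 139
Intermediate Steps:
35 + (3*(-2) + 2)*a = 35 + (3*(-2) + 2)*(-26) = 35 + (-6 + 2)*(-26) = 35 - 4*(-26) = 35 + 104 = 139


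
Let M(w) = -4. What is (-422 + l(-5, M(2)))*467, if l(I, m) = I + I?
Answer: -201744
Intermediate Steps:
l(I, m) = 2*I
(-422 + l(-5, M(2)))*467 = (-422 + 2*(-5))*467 = (-422 - 10)*467 = -432*467 = -201744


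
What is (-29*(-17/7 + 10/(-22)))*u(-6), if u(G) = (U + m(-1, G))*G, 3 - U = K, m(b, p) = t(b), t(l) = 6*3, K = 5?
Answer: -618048/77 ≈ -8026.6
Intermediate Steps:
t(l) = 18
m(b, p) = 18
U = -2 (U = 3 - 1*5 = 3 - 5 = -2)
u(G) = 16*G (u(G) = (-2 + 18)*G = 16*G)
(-29*(-17/7 + 10/(-22)))*u(-6) = (-29*(-17/7 + 10/(-22)))*(16*(-6)) = -29*(-17*⅐ + 10*(-1/22))*(-96) = -29*(-17/7 - 5/11)*(-96) = -29*(-222/77)*(-96) = (6438/77)*(-96) = -618048/77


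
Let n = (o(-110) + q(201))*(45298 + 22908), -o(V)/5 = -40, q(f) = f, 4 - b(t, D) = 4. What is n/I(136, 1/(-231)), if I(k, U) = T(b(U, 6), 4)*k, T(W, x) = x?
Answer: 13675303/272 ≈ 50277.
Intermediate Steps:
b(t, D) = 0 (b(t, D) = 4 - 1*4 = 4 - 4 = 0)
I(k, U) = 4*k
o(V) = 200 (o(V) = -5*(-40) = 200)
n = 27350606 (n = (200 + 201)*(45298 + 22908) = 401*68206 = 27350606)
n/I(136, 1/(-231)) = 27350606/((4*136)) = 27350606/544 = 27350606*(1/544) = 13675303/272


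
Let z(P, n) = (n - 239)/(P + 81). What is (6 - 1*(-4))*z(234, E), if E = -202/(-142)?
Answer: -33736/4473 ≈ -7.5421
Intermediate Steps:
E = 101/71 (E = -202*(-1/142) = 101/71 ≈ 1.4225)
z(P, n) = (-239 + n)/(81 + P)
(6 - 1*(-4))*z(234, E) = (6 - 1*(-4))*((-239 + 101/71)/(81 + 234)) = (6 + 4)*(-16868/71/315) = 10*((1/315)*(-16868/71)) = 10*(-16868/22365) = -33736/4473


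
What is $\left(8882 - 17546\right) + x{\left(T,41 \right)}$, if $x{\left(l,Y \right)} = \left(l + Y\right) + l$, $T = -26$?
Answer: $-8675$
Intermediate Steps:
$x{\left(l,Y \right)} = Y + 2 l$ ($x{\left(l,Y \right)} = \left(Y + l\right) + l = Y + 2 l$)
$\left(8882 - 17546\right) + x{\left(T,41 \right)} = \left(8882 - 17546\right) + \left(41 + 2 \left(-26\right)\right) = -8664 + \left(41 - 52\right) = -8664 - 11 = -8675$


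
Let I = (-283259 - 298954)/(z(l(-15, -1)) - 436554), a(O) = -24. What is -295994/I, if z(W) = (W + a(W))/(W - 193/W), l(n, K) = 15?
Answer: -689165938137/3105136 ≈ -2.2194e+5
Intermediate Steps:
z(W) = (-24 + W)/(W - 193/W) (z(W) = (W - 24)/(W - 193/W) = (-24 + W)/(W - 193/W))
I = 6210272/4656621 (I = (-283259 - 298954)/(15*(-24 + 15)/(-193 + 15²) - 436554) = -582213/(15*(-9)/(-193 + 225) - 436554) = -582213/(15*(-9)/32 - 436554) = -582213/(15*(1/32)*(-9) - 436554) = -582213/(-135/32 - 436554) = -582213/(-13969863/32) = -582213*(-32/13969863) = 6210272/4656621 ≈ 1.3336)
-295994/I = -295994/6210272/4656621 = -295994*4656621/6210272 = -689165938137/3105136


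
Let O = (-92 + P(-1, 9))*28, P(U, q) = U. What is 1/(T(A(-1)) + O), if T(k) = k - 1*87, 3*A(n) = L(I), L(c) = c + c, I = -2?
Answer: -3/8077 ≈ -0.00037142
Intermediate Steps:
L(c) = 2*c
A(n) = -4/3 (A(n) = (2*(-2))/3 = (⅓)*(-4) = -4/3)
O = -2604 (O = (-92 - 1)*28 = -93*28 = -2604)
T(k) = -87 + k (T(k) = k - 87 = -87 + k)
1/(T(A(-1)) + O) = 1/((-87 - 4/3) - 2604) = 1/(-265/3 - 2604) = 1/(-8077/3) = -3/8077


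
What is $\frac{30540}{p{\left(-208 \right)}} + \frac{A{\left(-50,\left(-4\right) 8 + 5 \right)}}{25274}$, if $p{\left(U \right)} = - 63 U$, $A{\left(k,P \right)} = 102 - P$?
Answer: $\frac{32231599}{13799604} \approx 2.3357$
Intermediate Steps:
$\frac{30540}{p{\left(-208 \right)}} + \frac{A{\left(-50,\left(-4\right) 8 + 5 \right)}}{25274} = \frac{30540}{\left(-63\right) \left(-208\right)} + \frac{102 - \left(\left(-4\right) 8 + 5\right)}{25274} = \frac{30540}{13104} + \left(102 - \left(-32 + 5\right)\right) \frac{1}{25274} = 30540 \cdot \frac{1}{13104} + \left(102 - -27\right) \frac{1}{25274} = \frac{2545}{1092} + \left(102 + 27\right) \frac{1}{25274} = \frac{2545}{1092} + 129 \cdot \frac{1}{25274} = \frac{2545}{1092} + \frac{129}{25274} = \frac{32231599}{13799604}$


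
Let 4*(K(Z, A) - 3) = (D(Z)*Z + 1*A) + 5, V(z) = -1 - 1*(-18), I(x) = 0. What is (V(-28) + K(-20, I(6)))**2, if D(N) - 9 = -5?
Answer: 25/16 ≈ 1.5625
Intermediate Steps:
D(N) = 4 (D(N) = 9 - 5 = 4)
V(z) = 17 (V(z) = -1 + 18 = 17)
K(Z, A) = 17/4 + Z + A/4 (K(Z, A) = 3 + ((4*Z + 1*A) + 5)/4 = 3 + ((4*Z + A) + 5)/4 = 3 + ((A + 4*Z) + 5)/4 = 3 + (5 + A + 4*Z)/4 = 3 + (5/4 + Z + A/4) = 17/4 + Z + A/4)
(V(-28) + K(-20, I(6)))**2 = (17 + (17/4 - 20 + (1/4)*0))**2 = (17 + (17/4 - 20 + 0))**2 = (17 - 63/4)**2 = (5/4)**2 = 25/16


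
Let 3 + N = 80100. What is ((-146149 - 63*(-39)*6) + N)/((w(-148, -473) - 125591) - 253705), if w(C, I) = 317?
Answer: 51310/378979 ≈ 0.13539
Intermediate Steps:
N = 80097 (N = -3 + 80100 = 80097)
((-146149 - 63*(-39)*6) + N)/((w(-148, -473) - 125591) - 253705) = ((-146149 - 63*(-39)*6) + 80097)/((317 - 125591) - 253705) = ((-146149 - (-2457)*6) + 80097)/(-125274 - 253705) = ((-146149 - 1*(-14742)) + 80097)/(-378979) = ((-146149 + 14742) + 80097)*(-1/378979) = (-131407 + 80097)*(-1/378979) = -51310*(-1/378979) = 51310/378979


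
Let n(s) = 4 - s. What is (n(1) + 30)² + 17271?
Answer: 18360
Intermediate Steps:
(n(1) + 30)² + 17271 = ((4 - 1*1) + 30)² + 17271 = ((4 - 1) + 30)² + 17271 = (3 + 30)² + 17271 = 33² + 17271 = 1089 + 17271 = 18360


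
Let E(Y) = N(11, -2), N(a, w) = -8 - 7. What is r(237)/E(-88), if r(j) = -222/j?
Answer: 74/1185 ≈ 0.062447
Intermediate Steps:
N(a, w) = -15
E(Y) = -15
r(237)/E(-88) = -222/237/(-15) = -222*1/237*(-1/15) = -74/79*(-1/15) = 74/1185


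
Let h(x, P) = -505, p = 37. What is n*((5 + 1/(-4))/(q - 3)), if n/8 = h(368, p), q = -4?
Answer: 19190/7 ≈ 2741.4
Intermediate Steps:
n = -4040 (n = 8*(-505) = -4040)
n*((5 + 1/(-4))/(q - 3)) = -4040*(5 + 1/(-4))/(-4 - 3) = -4040*(5 - ¼)/(-7) = -19190*(-1)/7 = -4040*(-19/28) = 19190/7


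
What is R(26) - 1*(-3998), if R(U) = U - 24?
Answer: 4000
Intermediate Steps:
R(U) = -24 + U
R(26) - 1*(-3998) = (-24 + 26) - 1*(-3998) = 2 + 3998 = 4000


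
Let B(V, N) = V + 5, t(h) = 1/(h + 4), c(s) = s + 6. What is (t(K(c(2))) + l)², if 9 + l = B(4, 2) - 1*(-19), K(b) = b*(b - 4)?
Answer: 469225/1296 ≈ 362.06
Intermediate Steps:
c(s) = 6 + s
K(b) = b*(-4 + b)
t(h) = 1/(4 + h)
B(V, N) = 5 + V
l = 19 (l = -9 + ((5 + 4) - 1*(-19)) = -9 + (9 + 19) = -9 + 28 = 19)
(t(K(c(2))) + l)² = (1/(4 + (6 + 2)*(-4 + (6 + 2))) + 19)² = (1/(4 + 8*(-4 + 8)) + 19)² = (1/(4 + 8*4) + 19)² = (1/(4 + 32) + 19)² = (1/36 + 19)² = (685/36)² = 469225/1296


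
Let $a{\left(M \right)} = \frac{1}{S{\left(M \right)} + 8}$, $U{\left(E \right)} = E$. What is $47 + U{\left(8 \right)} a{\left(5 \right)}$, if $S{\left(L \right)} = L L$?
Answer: $\frac{1559}{33} \approx 47.242$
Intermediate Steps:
$S{\left(L \right)} = L^{2}$
$a{\left(M \right)} = \frac{1}{8 + M^{2}}$ ($a{\left(M \right)} = \frac{1}{M^{2} + 8} = \frac{1}{8 + M^{2}}$)
$47 + U{\left(8 \right)} a{\left(5 \right)} = 47 + \frac{8}{8 + 5^{2}} = 47 + \frac{8}{8 + 25} = 47 + \frac{8}{33} = \frac{1559}{33}$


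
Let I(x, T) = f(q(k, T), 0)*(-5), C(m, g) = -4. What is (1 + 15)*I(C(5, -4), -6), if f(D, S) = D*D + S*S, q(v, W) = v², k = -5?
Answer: -50000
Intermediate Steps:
f(D, S) = D² + S²
I(x, T) = -3125 (I(x, T) = (((-5)²)² + 0²)*(-5) = (25² + 0)*(-5) = (625 + 0)*(-5) = 625*(-5) = -3125)
(1 + 15)*I(C(5, -4), -6) = (1 + 15)*(-3125) = 16*(-3125) = -50000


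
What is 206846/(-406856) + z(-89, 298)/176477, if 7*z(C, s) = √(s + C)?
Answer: -103423/203428 + √209/1235339 ≈ -0.50839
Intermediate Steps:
z(C, s) = √(C + s)/7 (z(C, s) = √(s + C)/7 = √(C + s)/7)
206846/(-406856) + z(-89, 298)/176477 = 206846/(-406856) + (√(-89 + 298)/7)/176477 = 206846*(-1/406856) + (√209/7)*(1/176477) = -103423/203428 + √209/1235339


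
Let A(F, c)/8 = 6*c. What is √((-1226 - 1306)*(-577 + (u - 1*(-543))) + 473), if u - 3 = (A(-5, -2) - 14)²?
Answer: I*√30558235 ≈ 5528.0*I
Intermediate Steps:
A(F, c) = 48*c (A(F, c) = 8*(6*c) = 48*c)
u = 12103 (u = 3 + (48*(-2) - 14)² = 3 + (-96 - 14)² = 3 + (-110)² = 3 + 12100 = 12103)
√((-1226 - 1306)*(-577 + (u - 1*(-543))) + 473) = √((-1226 - 1306)*(-577 + (12103 - 1*(-543))) + 473) = √(-2532*(-577 + (12103 + 543)) + 473) = √(-2532*(-577 + 12646) + 473) = √(-2532*12069 + 473) = √(-30558708 + 473) = √(-30558235) = I*√30558235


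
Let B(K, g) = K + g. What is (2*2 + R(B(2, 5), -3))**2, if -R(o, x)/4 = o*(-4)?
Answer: 13456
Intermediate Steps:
R(o, x) = 16*o (R(o, x) = -4*o*(-4) = -(-16)*o = 16*o)
(2*2 + R(B(2, 5), -3))**2 = (2*2 + 16*(2 + 5))**2 = (4 + 16*7)**2 = (4 + 112)**2 = 116**2 = 13456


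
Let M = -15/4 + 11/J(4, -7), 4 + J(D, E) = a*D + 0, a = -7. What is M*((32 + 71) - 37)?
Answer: -4323/16 ≈ -270.19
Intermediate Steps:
J(D, E) = -4 - 7*D (J(D, E) = -4 + (-7*D + 0) = -4 - 7*D)
M = -131/32 (M = -15/4 + 11/(-4 - 7*4) = -15*1/4 + 11/(-4 - 28) = -15/4 + 11/(-32) = -15/4 + 11*(-1/32) = -15/4 - 11/32 = -131/32 ≈ -4.0938)
M*((32 + 71) - 37) = -131*((32 + 71) - 37)/32 = -131*(103 - 37)/32 = -131/32*66 = -4323/16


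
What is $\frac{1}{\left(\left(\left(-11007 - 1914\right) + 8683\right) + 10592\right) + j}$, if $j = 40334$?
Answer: $\frac{1}{46688} \approx 2.1419 \cdot 10^{-5}$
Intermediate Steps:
$\frac{1}{\left(\left(\left(-11007 - 1914\right) + 8683\right) + 10592\right) + j} = \frac{1}{\left(\left(\left(-11007 - 1914\right) + 8683\right) + 10592\right) + 40334} = \frac{1}{\left(\left(-12921 + 8683\right) + 10592\right) + 40334} = \frac{1}{\left(-4238 + 10592\right) + 40334} = \frac{1}{6354 + 40334} = \frac{1}{46688}$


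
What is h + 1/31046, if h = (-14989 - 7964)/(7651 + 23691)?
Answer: -178141874/243260933 ≈ -0.73231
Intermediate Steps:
h = -22953/31342 ≈ -0.73234
h + 1/31046 = -22953/31342 + 1/31046 = -178141874/243260933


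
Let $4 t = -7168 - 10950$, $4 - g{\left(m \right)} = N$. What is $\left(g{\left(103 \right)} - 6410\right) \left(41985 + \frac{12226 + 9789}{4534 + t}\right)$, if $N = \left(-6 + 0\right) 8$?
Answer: $- \frac{2682408410}{9} \approx -2.9805 \cdot 10^{8}$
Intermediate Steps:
$N = -48$ ($N = \left(-6\right) 8 = -48$)
$g{\left(m \right)} = 52$ ($g{\left(m \right)} = 4 - -48 = 4 + 48 = 52$)
$t = - \frac{9059}{2}$ ($t = \frac{-7168 - 10950}{4} = \frac{1}{4} \left(-18118\right) = - \frac{9059}{2} \approx -4529.5$)
$\left(g{\left(103 \right)} - 6410\right) \left(41985 + \frac{12226 + 9789}{4534 + t}\right) = \left(52 - 6410\right) \left(41985 + \frac{12226 + 9789}{4534 - \frac{9059}{2}}\right) = - 6358 \left(41985 + \frac{22015}{\frac{9}{2}}\right) = - 6358 \left(41985 + 22015 \cdot \frac{2}{9}\right) = - 6358 \left(41985 + \frac{44030}{9}\right) = \left(-6358\right) \frac{421895}{9} = - \frac{2682408410}{9}$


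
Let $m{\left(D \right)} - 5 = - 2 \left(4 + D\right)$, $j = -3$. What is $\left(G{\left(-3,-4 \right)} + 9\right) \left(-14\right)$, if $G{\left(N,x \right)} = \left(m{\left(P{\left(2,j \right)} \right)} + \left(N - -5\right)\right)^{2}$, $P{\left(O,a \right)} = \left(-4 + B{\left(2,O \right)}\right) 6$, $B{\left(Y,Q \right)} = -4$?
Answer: $-126476$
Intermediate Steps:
$P{\left(O,a \right)} = -48$ ($P{\left(O,a \right)} = \left(-4 - 4\right) 6 = \left(-8\right) 6 = -48$)
$m{\left(D \right)} = -3 - 2 D$ ($m{\left(D \right)} = 5 - 2 \left(4 + D\right) = 5 - \left(8 + 2 D\right) = -3 - 2 D$)
$G{\left(N,x \right)} = \left(98 + N\right)^{2}$ ($G{\left(N,x \right)} = \left(\left(-3 - -96\right) + \left(N - -5\right)\right)^{2} = \left(\left(-3 + 96\right) + \left(N + 5\right)\right)^{2} = \left(93 + \left(5 + N\right)\right)^{2} = \left(98 + N\right)^{2}$)
$\left(G{\left(-3,-4 \right)} + 9\right) \left(-14\right) = \left(\left(98 - 3\right)^{2} + 9\right) \left(-14\right) = \left(95^{2} + 9\right) \left(-14\right) = \left(9025 + 9\right) \left(-14\right) = 9034 \left(-14\right) = -126476$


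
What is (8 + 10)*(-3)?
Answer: -54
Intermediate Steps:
(8 + 10)*(-3) = 18*(-3) = -54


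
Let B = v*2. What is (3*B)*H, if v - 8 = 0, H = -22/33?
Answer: -32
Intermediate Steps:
H = -⅔ (H = -22*1/33 = -⅔ ≈ -0.66667)
v = 8 (v = 8 + 0 = 8)
B = 16 (B = 8*2 = 16)
(3*B)*H = (3*16)*(-⅔) = 48*(-⅔) = -32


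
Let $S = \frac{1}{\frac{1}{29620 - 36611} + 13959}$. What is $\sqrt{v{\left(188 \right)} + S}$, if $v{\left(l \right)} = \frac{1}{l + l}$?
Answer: $\frac{\sqrt{3591025493548713}}{1146651574} \approx 0.052261$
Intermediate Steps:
$v{\left(l \right)} = \frac{1}{2 l}$
$S = \frac{6991}{97587368}$ ($S = \frac{1}{\frac{1}{-6991} + 13959} = \frac{1}{- \frac{1}{6991} + 13959} = \frac{1}{\frac{97587368}{6991}} = \frac{6991}{97587368} \approx 7.1638 \cdot 10^{-5}$)
$\sqrt{v{\left(188 \right)} + S} = \sqrt{\frac{1}{2 \cdot 188} + \frac{6991}{97587368}} = \sqrt{\frac{1}{2} \cdot \frac{1}{188} + \frac{6991}{97587368}} = \sqrt{\frac{1}{376} + \frac{6991}{97587368}} = \sqrt{\frac{6263499}{2293303148}} = \frac{\sqrt{3591025493548713}}{1146651574}$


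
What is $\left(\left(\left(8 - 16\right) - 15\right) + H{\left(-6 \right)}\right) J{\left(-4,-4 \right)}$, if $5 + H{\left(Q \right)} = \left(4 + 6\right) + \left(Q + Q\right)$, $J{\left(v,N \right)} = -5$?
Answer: $150$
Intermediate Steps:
$H{\left(Q \right)} = 5 + 2 Q$ ($H{\left(Q \right)} = -5 + \left(\left(4 + 6\right) + \left(Q + Q\right)\right) = -5 + \left(10 + 2 Q\right) = 5 + 2 Q$)
$\left(\left(\left(8 - 16\right) - 15\right) + H{\left(-6 \right)}\right) J{\left(-4,-4 \right)} = \left(\left(\left(8 - 16\right) - 15\right) + \left(5 + 2 \left(-6\right)\right)\right) \left(-5\right) = \left(\left(-8 - 15\right) + \left(5 - 12\right)\right) \left(-5\right) = \left(-23 - 7\right) \left(-5\right) = \left(-30\right) \left(-5\right) = 150$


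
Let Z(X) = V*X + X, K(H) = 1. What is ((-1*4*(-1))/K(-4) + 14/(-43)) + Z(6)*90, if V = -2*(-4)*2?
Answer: 394898/43 ≈ 9183.7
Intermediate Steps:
V = 16 (V = 8*2 = 16)
Z(X) = 17*X (Z(X) = 16*X + X = 17*X)
((-1*4*(-1))/K(-4) + 14/(-43)) + Z(6)*90 = ((-1*4*(-1))/1 + 14/(-43)) + (17*6)*90 = (-4*(-1)*1 + 14*(-1/43)) + 102*90 = (4*1 - 14/43) + 9180 = (4 - 14/43) + 9180 = 158/43 + 9180 = 394898/43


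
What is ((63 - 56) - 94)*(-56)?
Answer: 4872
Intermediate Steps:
((63 - 56) - 94)*(-56) = (7 - 94)*(-56) = -87*(-56) = 4872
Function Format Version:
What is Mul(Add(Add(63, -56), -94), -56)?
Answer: 4872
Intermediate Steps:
Mul(Add(Add(63, -56), -94), -56) = Mul(Add(7, -94), -56) = Mul(-87, -56) = 4872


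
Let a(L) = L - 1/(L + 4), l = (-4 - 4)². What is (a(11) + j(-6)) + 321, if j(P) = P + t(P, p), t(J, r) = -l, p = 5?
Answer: 3929/15 ≈ 261.93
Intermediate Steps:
l = 64 (l = (-8)² = 64)
t(J, r) = -64 (t(J, r) = -1*64 = -64)
a(L) = L - 1/(4 + L)
j(P) = -64 + P (j(P) = P - 64 = -64 + P)
(a(11) + j(-6)) + 321 = ((-1 + 11² + 4*11)/(4 + 11) + (-64 - 6)) + 321 = ((-1 + 121 + 44)/15 - 70) + 321 = ((1/15)*164 - 70) + 321 = (164/15 - 70) + 321 = -886/15 + 321 = 3929/15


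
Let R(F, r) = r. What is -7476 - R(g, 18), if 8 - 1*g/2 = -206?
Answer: -7494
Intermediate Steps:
g = 428 (g = 16 - 2*(-206) = 16 + 412 = 428)
-7476 - R(g, 18) = -7476 - 1*18 = -7476 - 18 = -7494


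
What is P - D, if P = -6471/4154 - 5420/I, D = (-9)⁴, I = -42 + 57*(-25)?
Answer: -39969174275/6093918 ≈ -6558.9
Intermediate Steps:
I = -1467 (I = -42 - 1425 = -1467)
D = 6561
P = 13021723/6093918 (P = -6471/4154 - 5420/(-1467) = -6471*1/4154 - 5420*(-1/1467) = -6471/4154 + 5420/1467 = 13021723/6093918 ≈ 2.1368)
P - D = 13021723/6093918 - 1*6561 = 13021723/6093918 - 6561 = -39969174275/6093918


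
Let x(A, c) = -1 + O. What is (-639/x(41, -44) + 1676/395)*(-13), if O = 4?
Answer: 1071967/395 ≈ 2713.8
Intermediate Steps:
x(A, c) = 3 (x(A, c) = -1 + 4 = 3)
(-639/x(41, -44) + 1676/395)*(-13) = (-639/3 + 1676/395)*(-13) = (-639*⅓ + 1676*(1/395))*(-13) = (-213 + 1676/395)*(-13) = -82459/395*(-13) = 1071967/395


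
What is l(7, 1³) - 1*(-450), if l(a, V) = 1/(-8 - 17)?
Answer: 11249/25 ≈ 449.96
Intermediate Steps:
l(a, V) = -1/25 (l(a, V) = 1/(-25) = -1/25)
l(7, 1³) - 1*(-450) = -1/25 - 1*(-450) = -1/25 + 450 = 11249/25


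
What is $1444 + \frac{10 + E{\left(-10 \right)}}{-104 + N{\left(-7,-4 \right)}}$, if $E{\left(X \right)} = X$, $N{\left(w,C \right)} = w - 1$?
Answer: $1444$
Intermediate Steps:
$N{\left(w,C \right)} = -1 + w$ ($N{\left(w,C \right)} = w - 1 = -1 + w$)
$1444 + \frac{10 + E{\left(-10 \right)}}{-104 + N{\left(-7,-4 \right)}} = 1444 + \frac{10 - 10}{-104 - 8} = 1444 + \frac{0}{-104 - 8} = 1444 + \frac{0}{-112} = 1444 + 0 \left(- \frac{1}{112}\right) = 1444 + 0 = 1444$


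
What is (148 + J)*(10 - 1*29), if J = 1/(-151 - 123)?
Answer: -770469/274 ≈ -2811.9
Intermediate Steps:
J = -1/274 (J = 1/(-274) = -1/274 ≈ -0.0036496)
(148 + J)*(10 - 1*29) = (148 - 1/274)*(10 - 1*29) = 40551*(10 - 29)/274 = (40551/274)*(-19) = -770469/274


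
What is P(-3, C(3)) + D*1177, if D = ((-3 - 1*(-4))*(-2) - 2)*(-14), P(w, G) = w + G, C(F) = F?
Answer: 65912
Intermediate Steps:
P(w, G) = G + w
D = 56 (D = ((-3 + 4)*(-2) - 2)*(-14) = (1*(-2) - 2)*(-14) = (-2 - 2)*(-14) = -4*(-14) = 56)
P(-3, C(3)) + D*1177 = (3 - 3) + 56*1177 = 0 + 65912 = 65912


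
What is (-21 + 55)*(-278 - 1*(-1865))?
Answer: 53958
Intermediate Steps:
(-21 + 55)*(-278 - 1*(-1865)) = 34*(-278 + 1865) = 34*1587 = 53958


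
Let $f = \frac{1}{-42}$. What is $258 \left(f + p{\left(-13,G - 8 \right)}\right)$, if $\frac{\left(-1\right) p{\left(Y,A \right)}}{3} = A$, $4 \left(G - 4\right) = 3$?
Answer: $\frac{35131}{14} \approx 2509.4$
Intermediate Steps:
$G = \frac{19}{4}$ ($G = 4 + \frac{1}{4} \cdot 3 = 4 + \frac{3}{4} = \frac{19}{4} \approx 4.75$)
$p{\left(Y,A \right)} = - 3 A$
$f = - \frac{1}{42} \approx -0.02381$
$258 \left(f + p{\left(-13,G - 8 \right)}\right) = 258 \left(- \frac{1}{42} - 3 \left(\frac{19}{4} - 8\right)\right) = 258 \left(- \frac{1}{42} - - \frac{39}{4}\right) = 258 \left(- \frac{1}{42} + \frac{39}{4}\right) = 258 \cdot \frac{817}{84} = \frac{35131}{14}$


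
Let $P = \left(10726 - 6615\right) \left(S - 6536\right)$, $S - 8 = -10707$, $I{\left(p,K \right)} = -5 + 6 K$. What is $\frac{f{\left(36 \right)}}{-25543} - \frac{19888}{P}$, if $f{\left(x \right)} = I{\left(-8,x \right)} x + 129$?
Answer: $- \frac{546832082441}{1809800350155} \approx -0.30215$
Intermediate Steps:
$S = -10699$ ($S = 8 - 10707 = -10699$)
$f{\left(x \right)} = 129 + x \left(-5 + 6 x\right)$ ($f{\left(x \right)} = \left(-5 + 6 x\right) x + 129 = x \left(-5 + 6 x\right) + 129 = 129 + x \left(-5 + 6 x\right)$)
$P = -70853085$ ($P = \left(10726 - 6615\right) \left(-10699 - 6536\right) = 4111 \left(-17235\right) = -70853085$)
$\frac{f{\left(36 \right)}}{-25543} - \frac{19888}{P} = \frac{129 + 36 \left(-5 + 6 \cdot 36\right)}{-25543} - \frac{19888}{-70853085} = \left(129 + 36 \left(-5 + 216\right)\right) \left(- \frac{1}{25543}\right) - - \frac{19888}{70853085} = \left(129 + 36 \cdot 211\right) \left(- \frac{1}{25543}\right) + \frac{19888}{70853085} = \left(129 + 7596\right) \left(- \frac{1}{25543}\right) + \frac{19888}{70853085} = 7725 \left(- \frac{1}{25543}\right) + \frac{19888}{70853085} = - \frac{7725}{25543} + \frac{19888}{70853085} = - \frac{546832082441}{1809800350155}$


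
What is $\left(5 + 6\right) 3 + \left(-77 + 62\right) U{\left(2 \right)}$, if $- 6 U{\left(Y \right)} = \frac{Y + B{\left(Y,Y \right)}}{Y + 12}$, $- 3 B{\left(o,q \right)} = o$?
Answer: $\frac{698}{21} \approx 33.238$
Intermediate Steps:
$B{\left(o,q \right)} = - \frac{o}{3}$
$U{\left(Y \right)} = - \frac{Y}{9 \left(12 + Y\right)}$ ($U{\left(Y \right)} = - \frac{\left(Y - \frac{Y}{3}\right) \frac{1}{Y + 12}}{6} = - \frac{\frac{2 Y}{3} \frac{1}{12 + Y}}{6} = - \frac{\frac{2}{3} Y \frac{1}{12 + Y}}{6} = - \frac{Y}{9 \left(12 + Y\right)}$)
$\left(5 + 6\right) 3 + \left(-77 + 62\right) U{\left(2 \right)} = \left(5 + 6\right) 3 + \left(-77 + 62\right) \left(\left(-1\right) 2 \frac{1}{108 + 9 \cdot 2}\right) = 11 \cdot 3 - 15 \left(\left(-1\right) 2 \frac{1}{108 + 18}\right) = 33 - 15 \left(\left(-1\right) 2 \cdot \frac{1}{126}\right) = 33 - - \frac{5}{21} = 33 + \frac{5}{21} = \frac{698}{21}$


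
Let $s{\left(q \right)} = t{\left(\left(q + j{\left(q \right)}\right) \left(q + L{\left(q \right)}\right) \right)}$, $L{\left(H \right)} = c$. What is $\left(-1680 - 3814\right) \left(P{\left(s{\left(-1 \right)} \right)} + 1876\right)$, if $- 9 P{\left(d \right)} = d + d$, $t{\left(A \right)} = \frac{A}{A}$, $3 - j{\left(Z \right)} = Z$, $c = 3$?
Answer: $- \frac{92749708}{9} \approx -1.0306 \cdot 10^{7}$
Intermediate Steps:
$j{\left(Z \right)} = 3 - Z$
$L{\left(H \right)} = 3$
$t{\left(A \right)} = 1$
$s{\left(q \right)} = 1$
$P{\left(d \right)} = - \frac{2 d}{9}$ ($P{\left(d \right)} = - \frac{d + d}{9} = - \frac{2 d}{9}$)
$\left(-1680 - 3814\right) \left(P{\left(s{\left(-1 \right)} \right)} + 1876\right) = \left(-1680 - 3814\right) \left(\left(- \frac{2}{9}\right) 1 + 1876\right) = - 5494 \left(- \frac{2}{9} + 1876\right) = \left(-5494\right) \frac{16882}{9} = - \frac{92749708}{9}$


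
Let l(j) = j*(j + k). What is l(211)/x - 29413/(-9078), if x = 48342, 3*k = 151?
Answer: 137318305/31346334 ≈ 4.3807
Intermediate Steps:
k = 151/3 (k = (⅓)*151 = 151/3 ≈ 50.333)
l(j) = j*(151/3 + j) (l(j) = j*(j + 151/3) = j*(151/3 + j))
l(211)/x - 29413/(-9078) = ((⅓)*211*(151 + 3*211))/48342 - 29413/(-9078) = ((⅓)*211*(151 + 633))*(1/48342) - 29413*(-1/9078) = ((⅓)*211*784)*(1/48342) + 29413/9078 = (165424/3)*(1/48342) + 29413/9078 = 11816/10359 + 29413/9078 = 137318305/31346334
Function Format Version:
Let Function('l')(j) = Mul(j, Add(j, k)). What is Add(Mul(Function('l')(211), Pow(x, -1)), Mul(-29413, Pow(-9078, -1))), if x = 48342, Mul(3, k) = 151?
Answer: Rational(137318305, 31346334) ≈ 4.3807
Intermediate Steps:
k = Rational(151, 3) (k = Mul(Rational(1, 3), 151) = Rational(151, 3) ≈ 50.333)
Function('l')(j) = Mul(j, Add(Rational(151, 3), j)) (Function('l')(j) = Mul(j, Add(j, Rational(151, 3))) = Mul(j, Add(Rational(151, 3), j)))
Add(Mul(Function('l')(211), Pow(x, -1)), Mul(-29413, Pow(-9078, -1))) = Add(Mul(Mul(Rational(1, 3), 211, Add(151, Mul(3, 211))), Pow(48342, -1)), Mul(-29413, Pow(-9078, -1))) = Add(Mul(Mul(Rational(1, 3), 211, Add(151, 633)), Rational(1, 48342)), Mul(-29413, Rational(-1, 9078))) = Add(Mul(Mul(Rational(1, 3), 211, 784), Rational(1, 48342)), Rational(29413, 9078)) = Add(Mul(Rational(165424, 3), Rational(1, 48342)), Rational(29413, 9078)) = Add(Rational(11816, 10359), Rational(29413, 9078)) = Rational(137318305, 31346334)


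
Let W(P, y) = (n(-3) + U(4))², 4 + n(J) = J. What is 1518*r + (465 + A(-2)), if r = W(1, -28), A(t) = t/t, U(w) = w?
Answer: 14128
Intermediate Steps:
n(J) = -4 + J
A(t) = 1
W(P, y) = 9 (W(P, y) = ((-4 - 3) + 4)² = (-7 + 4)² = (-3)² = 9)
r = 9
1518*r + (465 + A(-2)) = 1518*9 + (465 + 1) = 13662 + 466 = 14128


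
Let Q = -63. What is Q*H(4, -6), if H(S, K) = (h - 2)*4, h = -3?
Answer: 1260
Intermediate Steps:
H(S, K) = -20 (H(S, K) = (-3 - 2)*4 = -5*4 = -20)
Q*H(4, -6) = -63*(-20) = 1260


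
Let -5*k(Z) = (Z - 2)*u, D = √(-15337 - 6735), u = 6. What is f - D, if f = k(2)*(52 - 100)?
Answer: -2*I*√5518 ≈ -148.57*I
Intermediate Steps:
D = 2*I*√5518 (D = √(-22072) = 2*I*√5518 ≈ 148.57*I)
k(Z) = 12/5 - 6*Z/5 (k(Z) = -(Z - 2)*6/5 = -(-2 + Z)*6/5 = -(-12 + 6*Z)/5 = 12/5 - 6*Z/5)
f = 0 (f = (12/5 - 6/5*2)*(52 - 100) = (12/5 - 12/5)*(-48) = 0*(-48) = 0)
f - D = 0 - 2*I*√5518 = -2*I*√5518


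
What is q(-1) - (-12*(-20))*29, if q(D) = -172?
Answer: -7132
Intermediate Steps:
q(-1) - (-12*(-20))*29 = -172 - (-12*(-20))*29 = -172 - 240*29 = -172 - 1*6960 = -172 - 6960 = -7132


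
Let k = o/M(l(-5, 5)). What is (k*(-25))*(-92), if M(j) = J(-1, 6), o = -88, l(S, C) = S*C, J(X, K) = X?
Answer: 202400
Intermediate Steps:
l(S, C) = C*S
M(j) = -1
k = 88 (k = -88/(-1) = -88*(-1) = 88)
(k*(-25))*(-92) = (88*(-25))*(-92) = -2200*(-92) = 202400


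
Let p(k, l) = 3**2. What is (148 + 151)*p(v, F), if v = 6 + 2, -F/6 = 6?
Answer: 2691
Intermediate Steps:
F = -36 (F = -6*6 = -36)
v = 8
p(k, l) = 9
(148 + 151)*p(v, F) = (148 + 151)*9 = 299*9 = 2691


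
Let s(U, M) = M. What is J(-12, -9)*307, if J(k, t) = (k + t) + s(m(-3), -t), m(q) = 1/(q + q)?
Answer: -3684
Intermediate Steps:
m(q) = 1/(2*q)
J(k, t) = k (J(k, t) = (k + t) - t = k)
J(-12, -9)*307 = -12*307 = -3684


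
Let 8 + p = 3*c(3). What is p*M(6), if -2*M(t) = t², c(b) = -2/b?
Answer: 180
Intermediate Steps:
p = -10 (p = -8 + 3*(-2/3) = -8 + 3*(-2*⅓) = -8 + 3*(-⅔) = -8 - 2 = -10)
M(t) = -t²/2
p*M(6) = -(-5)*6² = -(-5)*36 = -10*(-18) = 180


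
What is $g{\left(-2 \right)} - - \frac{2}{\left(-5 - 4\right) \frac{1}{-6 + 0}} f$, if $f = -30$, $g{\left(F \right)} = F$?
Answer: $-42$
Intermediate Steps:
$g{\left(-2 \right)} - - \frac{2}{\left(-5 - 4\right) \frac{1}{-6 + 0}} f = -2 - - \frac{2}{\left(-5 - 4\right) \frac{1}{-6 + 0}} \left(-30\right) = -2 - - \frac{2}{\left(-9\right) \frac{1}{-6}} \left(-30\right) = -2 - - \frac{2}{\left(-9\right) \left(- \frac{1}{6}\right)} \left(-30\right) = -2 - - \frac{2}{\frac{3}{2}} \left(-30\right) = -2 - \left(-2\right) \frac{2}{3} \left(-30\right) = -2 - \left(- \frac{4}{3}\right) \left(-30\right) = -2 - 40 = -42$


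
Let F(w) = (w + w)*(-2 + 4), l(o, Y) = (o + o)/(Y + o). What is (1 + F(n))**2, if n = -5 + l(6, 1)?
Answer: 7225/49 ≈ 147.45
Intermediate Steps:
l(o, Y) = 2*o/(Y + o) (l(o, Y) = (2*o)/(Y + o) = 2*o/(Y + o))
n = -23/7 (n = -5 + 2*6/(1 + 6) = -5 + 2*6/7 = -5 + 2*6*(1/7) = -5 + 12/7 = -23/7 ≈ -3.2857)
F(w) = 4*w (F(w) = (2*w)*2 = 4*w)
(1 + F(n))**2 = (1 + 4*(-23/7))**2 = (1 - 92/7)**2 = (-85/7)**2 = 7225/49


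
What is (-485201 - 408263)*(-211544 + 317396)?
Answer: -94574951328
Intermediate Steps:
(-485201 - 408263)*(-211544 + 317396) = -893464*105852 = -94574951328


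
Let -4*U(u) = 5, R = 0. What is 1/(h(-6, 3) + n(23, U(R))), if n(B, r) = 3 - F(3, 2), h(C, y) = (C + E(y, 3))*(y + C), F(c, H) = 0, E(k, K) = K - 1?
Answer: 1/15 ≈ 0.066667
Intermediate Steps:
E(k, K) = -1 + K
U(u) = -5/4 (U(u) = -1/4*5 = -5/4)
h(C, y) = (2 + C)*(C + y) (h(C, y) = (C + (-1 + 3))*(y + C) = (C + 2)*(C + y) = (2 + C)*(C + y))
n(B, r) = 3 (n(B, r) = 3 - 1*0 = 3 + 0 = 3)
1/(h(-6, 3) + n(23, U(R))) = 1/(((-6)**2 + 2*(-6) + 2*3 - 6*3) + 3) = 1/((36 - 12 + 6 - 18) + 3) = 1/(12 + 3) = 1/15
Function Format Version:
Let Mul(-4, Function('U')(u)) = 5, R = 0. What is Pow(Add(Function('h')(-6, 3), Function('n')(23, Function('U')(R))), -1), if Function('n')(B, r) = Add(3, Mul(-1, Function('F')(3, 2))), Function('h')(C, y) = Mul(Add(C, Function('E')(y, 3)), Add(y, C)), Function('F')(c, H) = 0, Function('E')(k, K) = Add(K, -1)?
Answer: Rational(1, 15) ≈ 0.066667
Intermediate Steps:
Function('E')(k, K) = Add(-1, K)
Function('U')(u) = Rational(-5, 4) (Function('U')(u) = Mul(Rational(-1, 4), 5) = Rational(-5, 4))
Function('h')(C, y) = Mul(Add(2, C), Add(C, y)) (Function('h')(C, y) = Mul(Add(C, Add(-1, 3)), Add(y, C)) = Mul(Add(C, 2), Add(C, y)) = Mul(Add(2, C), Add(C, y)))
Function('n')(B, r) = 3 (Function('n')(B, r) = Add(3, Mul(-1, 0)) = Add(3, 0) = 3)
Pow(Add(Function('h')(-6, 3), Function('n')(23, Function('U')(R))), -1) = Pow(Add(Add(Pow(-6, 2), Mul(2, -6), Mul(2, 3), Mul(-6, 3)), 3), -1) = Pow(Add(Add(36, -12, 6, -18), 3), -1) = Pow(Add(12, 3), -1) = Pow(15, -1) = Rational(1, 15)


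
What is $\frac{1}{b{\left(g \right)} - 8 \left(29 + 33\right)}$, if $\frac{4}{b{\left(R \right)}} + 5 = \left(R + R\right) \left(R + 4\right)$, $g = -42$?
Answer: $- \frac{3187}{1580748} \approx -0.0020161$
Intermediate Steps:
$b{\left(R \right)} = \frac{4}{-5 + 2 R \left(4 + R\right)}$ ($b{\left(R \right)} = \frac{4}{-5 + \left(R + R\right) \left(R + 4\right)} = \frac{4}{-5 + 2 R \left(4 + R\right)}$)
$\frac{1}{b{\left(g \right)} - 8 \left(29 + 33\right)} = \frac{1}{\frac{4}{-5 + 2 \left(-42\right)^{2} + 8 \left(-42\right)} - 8 \left(29 + 33\right)} = \frac{1}{\frac{4}{-5 + 2 \cdot 1764 - 336} - 496} = \frac{1}{\frac{4}{-5 + 3528 - 336} - 496} = \frac{1}{\frac{4}{3187} - 496} = \frac{1}{- \frac{1580748}{3187}} = - \frac{3187}{1580748}$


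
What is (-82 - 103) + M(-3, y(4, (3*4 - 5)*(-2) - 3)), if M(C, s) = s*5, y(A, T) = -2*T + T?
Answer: -100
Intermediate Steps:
y(A, T) = -T
M(C, s) = 5*s
(-82 - 103) + M(-3, y(4, (3*4 - 5)*(-2) - 3)) = (-82 - 103) + 5*(-((3*4 - 5)*(-2) - 3)) = -185 + 5*(-((12 - 5)*(-2) - 3)) = -185 + 5*(-(7*(-2) - 3)) = -185 + 5*(-(-14 - 3)) = -185 + 5*(-1*(-17)) = -185 + 5*17 = -185 + 85 = -100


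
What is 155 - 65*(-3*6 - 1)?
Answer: 1390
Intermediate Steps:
155 - 65*(-3*6 - 1) = 155 - 65*(-18 - 1) = 155 - 65*(-19) = 155 + 1235 = 1390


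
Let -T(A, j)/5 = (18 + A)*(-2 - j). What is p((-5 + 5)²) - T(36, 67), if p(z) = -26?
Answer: -18656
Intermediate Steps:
T(A, j) = -5*(-2 - j)*(18 + A) (T(A, j) = -5*(18 + A)*(-2 - j) = -5*(-2 - j)*(18 + A))
p((-5 + 5)²) - T(36, 67) = -26 - (180 + 10*36 + 90*67 + 5*36*67) = -26 - (180 + 360 + 6030 + 12060) = -26 - 1*18630 = -26 - 18630 = -18656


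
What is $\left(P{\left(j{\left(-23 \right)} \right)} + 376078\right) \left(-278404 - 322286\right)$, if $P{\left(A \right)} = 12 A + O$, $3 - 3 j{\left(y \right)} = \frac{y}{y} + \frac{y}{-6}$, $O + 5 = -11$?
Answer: $-225892277720$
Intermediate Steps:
$O = -16$ ($O = -5 - 11 = -16$)
$j{\left(y \right)} = \frac{2}{3} + \frac{y}{18}$ ($j{\left(y \right)} = 1 - \frac{\frac{y}{y} + \frac{y}{-6}}{3} = 1 - \frac{1 + y \left(- \frac{1}{6}\right)}{3} = 1 - \frac{1 - \frac{y}{6}}{3} = 1 + \left(- \frac{1}{3} + \frac{y}{18}\right) = \frac{2}{3} + \frac{y}{18}$)
$P{\left(A \right)} = -16 + 12 A$ ($P{\left(A \right)} = 12 A - 16 = -16 + 12 A$)
$\left(P{\left(j{\left(-23 \right)} \right)} + 376078\right) \left(-278404 - 322286\right) = \left(\left(-16 + 12 \left(\frac{2}{3} + \frac{1}{18} \left(-23\right)\right)\right) + 376078\right) \left(-278404 - 322286\right) = \left(\left(-16 + 12 \left(\frac{2}{3} - \frac{23}{18}\right)\right) + 376078\right) \left(-600690\right) = \left(\left(-16 + 12 \left(- \frac{11}{18}\right)\right) + 376078\right) \left(-600690\right) = \left(\left(-16 - \frac{22}{3}\right) + 376078\right) \left(-600690\right) = \left(- \frac{70}{3} + 376078\right) \left(-600690\right) = \frac{1128164}{3} \left(-600690\right) = -225892277720$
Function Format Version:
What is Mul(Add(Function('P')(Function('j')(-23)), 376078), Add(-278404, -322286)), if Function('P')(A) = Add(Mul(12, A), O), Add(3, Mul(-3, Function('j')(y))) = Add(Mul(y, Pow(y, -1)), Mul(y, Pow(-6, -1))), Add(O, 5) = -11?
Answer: -225892277720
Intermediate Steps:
O = -16 (O = Add(-5, -11) = -16)
Function('j')(y) = Add(Rational(2, 3), Mul(Rational(1, 18), y)) (Function('j')(y) = Add(1, Mul(Rational(-1, 3), Add(Mul(y, Pow(y, -1)), Mul(y, Pow(-6, -1))))) = Add(1, Mul(Rational(-1, 3), Add(1, Mul(y, Rational(-1, 6))))) = Add(1, Mul(Rational(-1, 3), Add(1, Mul(Rational(-1, 6), y)))) = Add(1, Add(Rational(-1, 3), Mul(Rational(1, 18), y))) = Add(Rational(2, 3), Mul(Rational(1, 18), y)))
Function('P')(A) = Add(-16, Mul(12, A)) (Function('P')(A) = Add(Mul(12, A), -16) = Add(-16, Mul(12, A)))
Mul(Add(Function('P')(Function('j')(-23)), 376078), Add(-278404, -322286)) = Mul(Add(Add(-16, Mul(12, Add(Rational(2, 3), Mul(Rational(1, 18), -23)))), 376078), Add(-278404, -322286)) = Mul(Add(Add(-16, Mul(12, Add(Rational(2, 3), Rational(-23, 18)))), 376078), -600690) = Mul(Add(Add(-16, Mul(12, Rational(-11, 18))), 376078), -600690) = Mul(Add(Add(-16, Rational(-22, 3)), 376078), -600690) = Mul(Add(Rational(-70, 3), 376078), -600690) = Mul(Rational(1128164, 3), -600690) = -225892277720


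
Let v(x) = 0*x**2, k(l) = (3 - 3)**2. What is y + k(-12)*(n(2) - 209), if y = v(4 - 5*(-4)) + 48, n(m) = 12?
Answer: 48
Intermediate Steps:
k(l) = 0 (k(l) = 0**2 = 0)
v(x) = 0
y = 48 (y = 0 + 48 = 48)
y + k(-12)*(n(2) - 209) = 48 + 0*(12 - 209) = 48 + 0*(-197) = 48 + 0 = 48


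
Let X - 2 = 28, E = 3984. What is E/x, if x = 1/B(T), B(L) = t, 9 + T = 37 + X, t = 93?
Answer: 370512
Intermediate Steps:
X = 30 (X = 2 + 28 = 30)
T = 58 (T = -9 + (37 + 30) = -9 + 67 = 58)
B(L) = 93
x = 1/93 ≈ 0.010753
E/x = 3984/(1/93) = 3984*93 = 370512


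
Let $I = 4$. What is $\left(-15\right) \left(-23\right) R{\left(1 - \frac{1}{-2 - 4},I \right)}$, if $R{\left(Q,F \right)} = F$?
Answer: $1380$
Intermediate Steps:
$\left(-15\right) \left(-23\right) R{\left(1 - \frac{1}{-2 - 4},I \right)} = \left(-15\right) \left(-23\right) 4 = 345 \cdot 4 = 1380$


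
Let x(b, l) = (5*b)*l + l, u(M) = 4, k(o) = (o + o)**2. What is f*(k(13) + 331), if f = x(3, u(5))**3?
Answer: 263979008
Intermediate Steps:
k(o) = 4*o**2 (k(o) = (2*o)**2 = 4*o**2)
x(b, l) = l + 5*b*l (x(b, l) = 5*b*l + l = l + 5*b*l)
f = 262144 (f = (4*(1 + 5*3))**3 = (4*(1 + 15))**3 = (4*16)**3 = 64**3 = 262144)
f*(k(13) + 331) = 262144*(4*13**2 + 331) = 262144*(4*169 + 331) = 262144*(676 + 331) = 262144*1007 = 263979008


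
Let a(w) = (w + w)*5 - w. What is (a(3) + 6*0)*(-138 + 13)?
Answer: -3375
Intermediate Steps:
a(w) = 9*w (a(w) = (2*w)*5 - w = 10*w - w = 9*w)
(a(3) + 6*0)*(-138 + 13) = (9*3 + 6*0)*(-138 + 13) = (27 + 0)*(-125) = 27*(-125) = -3375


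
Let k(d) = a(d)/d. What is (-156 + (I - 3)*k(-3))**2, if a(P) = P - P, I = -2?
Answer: 24336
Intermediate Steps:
a(P) = 0
k(d) = 0 (k(d) = 0/d = 0)
(-156 + (I - 3)*k(-3))**2 = (-156 + (-2 - 3)*0)**2 = (-156 - 5*0)**2 = (-156 + 0)**2 = (-156)**2 = 24336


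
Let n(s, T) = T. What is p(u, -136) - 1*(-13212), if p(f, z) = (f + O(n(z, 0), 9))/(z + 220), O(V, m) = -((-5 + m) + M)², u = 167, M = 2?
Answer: 1109939/84 ≈ 13214.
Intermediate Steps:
O(V, m) = -(-3 + m)² (O(V, m) = -((-5 + m) + 2)² = -(-3 + m)²)
p(f, z) = (-36 + f)/(220 + z) (p(f, z) = (f - (-3 + 9)²)/(z + 220) = (f - 1*6²)/(220 + z) = (f - 1*36)/(220 + z) = (f - 36)/(220 + z) = (-36 + f)/(220 + z))
p(u, -136) - 1*(-13212) = (-36 + 167)/(220 - 136) - 1*(-13212) = 131/84 + 13212 = 1109939/84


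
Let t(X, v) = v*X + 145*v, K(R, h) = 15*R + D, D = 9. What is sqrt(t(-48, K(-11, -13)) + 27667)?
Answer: sqrt(12535) ≈ 111.96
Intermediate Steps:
K(R, h) = 9 + 15*R (K(R, h) = 15*R + 9 = 9 + 15*R)
t(X, v) = 145*v + X*v (t(X, v) = X*v + 145*v = 145*v + X*v)
sqrt(t(-48, K(-11, -13)) + 27667) = sqrt((9 + 15*(-11))*(145 - 48) + 27667) = sqrt((9 - 165)*97 + 27667) = sqrt(-156*97 + 27667) = sqrt(-15132 + 27667) = sqrt(12535)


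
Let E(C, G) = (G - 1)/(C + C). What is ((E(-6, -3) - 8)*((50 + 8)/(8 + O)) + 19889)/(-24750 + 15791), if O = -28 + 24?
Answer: -118667/53754 ≈ -2.2076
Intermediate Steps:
O = -4
E(C, G) = (-1 + G)/(2*C) (E(C, G) = (-1 + G)/((2*C)) = (-1 + G)*(1/(2*C)) = (-1 + G)/(2*C))
((E(-6, -3) - 8)*((50 + 8)/(8 + O)) + 19889)/(-24750 + 15791) = (((½)*(-1 - 3)/(-6) - 8)*((50 + 8)/(8 - 4)) + 19889)/(-24750 + 15791) = (((½)*(-⅙)*(-4) - 8)*(58/4) + 19889)/(-8959) = ((⅓ - 8)*(58*(¼)) + 19889)*(-1/8959) = (-23/3*29/2 + 19889)*(-1/8959) = (-667/6 + 19889)*(-1/8959) = (118667/6)*(-1/8959) = -118667/53754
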